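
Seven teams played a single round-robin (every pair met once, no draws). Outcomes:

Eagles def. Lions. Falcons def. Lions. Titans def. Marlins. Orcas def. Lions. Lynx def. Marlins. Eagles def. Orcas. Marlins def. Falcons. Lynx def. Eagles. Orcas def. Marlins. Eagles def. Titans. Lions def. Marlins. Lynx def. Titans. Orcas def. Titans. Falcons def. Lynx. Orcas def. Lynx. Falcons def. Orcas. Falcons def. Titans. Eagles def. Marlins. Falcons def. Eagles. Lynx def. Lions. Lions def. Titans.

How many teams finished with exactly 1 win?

Win totals: Lions 2, Marlins 1, Eagles 4, Titans 1, Falcons 5, Orcas 4, Lynx 4.
Exactly 1: Marlins, Titans — 2 teams.

2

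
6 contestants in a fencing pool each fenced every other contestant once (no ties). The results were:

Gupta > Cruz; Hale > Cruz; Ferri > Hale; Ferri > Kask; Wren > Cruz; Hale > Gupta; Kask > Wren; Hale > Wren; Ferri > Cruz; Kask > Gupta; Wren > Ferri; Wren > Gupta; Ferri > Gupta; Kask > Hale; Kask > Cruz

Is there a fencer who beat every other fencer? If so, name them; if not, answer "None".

Highest win total is Kask with 4 (out of 5 possible).
Kask lost to Ferri, so no fencer went undefeated.

None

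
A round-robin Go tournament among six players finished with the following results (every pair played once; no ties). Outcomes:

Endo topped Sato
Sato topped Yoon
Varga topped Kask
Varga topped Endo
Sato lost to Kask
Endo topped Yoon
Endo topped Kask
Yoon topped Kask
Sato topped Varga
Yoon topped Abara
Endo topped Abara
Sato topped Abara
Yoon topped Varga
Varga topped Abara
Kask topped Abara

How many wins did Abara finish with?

Abara's results: beat no one; lost to Yoon, Endo, Kask, Varga, Sato.
That is 0 wins.

0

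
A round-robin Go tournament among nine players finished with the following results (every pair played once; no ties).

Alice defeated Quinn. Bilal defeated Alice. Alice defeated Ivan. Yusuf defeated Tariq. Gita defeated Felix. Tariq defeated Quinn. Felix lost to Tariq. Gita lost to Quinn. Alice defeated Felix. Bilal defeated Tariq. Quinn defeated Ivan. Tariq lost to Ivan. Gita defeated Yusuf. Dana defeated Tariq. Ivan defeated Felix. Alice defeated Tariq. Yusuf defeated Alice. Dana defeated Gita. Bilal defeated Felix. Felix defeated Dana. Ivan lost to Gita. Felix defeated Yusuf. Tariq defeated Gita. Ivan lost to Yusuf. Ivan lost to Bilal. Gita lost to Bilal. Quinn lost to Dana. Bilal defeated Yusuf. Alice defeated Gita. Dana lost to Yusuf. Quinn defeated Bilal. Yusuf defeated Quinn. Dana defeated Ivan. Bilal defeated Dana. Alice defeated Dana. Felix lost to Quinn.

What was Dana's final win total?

4

Dana's results: beat Gita, Tariq, Ivan, Quinn; lost to Felix, Yusuf, Bilal, Alice.
That is 4 wins.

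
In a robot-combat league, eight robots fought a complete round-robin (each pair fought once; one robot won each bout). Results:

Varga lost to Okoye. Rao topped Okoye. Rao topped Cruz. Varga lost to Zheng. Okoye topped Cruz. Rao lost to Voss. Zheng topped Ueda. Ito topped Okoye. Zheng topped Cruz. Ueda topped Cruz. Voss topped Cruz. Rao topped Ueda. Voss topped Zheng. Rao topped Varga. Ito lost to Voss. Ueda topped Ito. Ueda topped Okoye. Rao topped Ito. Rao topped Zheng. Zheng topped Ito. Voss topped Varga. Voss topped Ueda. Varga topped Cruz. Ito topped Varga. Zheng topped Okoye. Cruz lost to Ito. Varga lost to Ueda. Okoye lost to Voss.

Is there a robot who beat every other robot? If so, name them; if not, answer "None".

Voss

Voss has 7 wins out of 7 opponents — a perfect record.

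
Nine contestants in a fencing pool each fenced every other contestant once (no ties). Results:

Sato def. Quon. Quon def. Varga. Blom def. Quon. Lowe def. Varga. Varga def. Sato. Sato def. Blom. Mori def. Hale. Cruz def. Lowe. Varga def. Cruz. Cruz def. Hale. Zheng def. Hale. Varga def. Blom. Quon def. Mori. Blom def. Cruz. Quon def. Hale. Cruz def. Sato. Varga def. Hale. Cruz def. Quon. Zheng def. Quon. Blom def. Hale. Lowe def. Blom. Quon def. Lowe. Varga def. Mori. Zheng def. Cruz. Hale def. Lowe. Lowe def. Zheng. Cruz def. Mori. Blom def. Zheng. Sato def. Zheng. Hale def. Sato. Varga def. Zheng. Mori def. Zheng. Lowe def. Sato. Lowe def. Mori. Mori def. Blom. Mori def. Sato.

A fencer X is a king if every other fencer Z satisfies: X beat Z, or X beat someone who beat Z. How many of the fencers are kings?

Lowe reaches everyone (king).
Cruz reaches everyone (king).
Sato reaches everyone (king).
Blom reaches everyone (king).
Hale cannot reach Cruz in two steps.
Mori cannot reach Varga in two steps.
Zheng cannot reach Blom in two steps.
Quon reaches everyone (king).
Varga reaches everyone (king).
Kings: Lowe, Cruz, Sato, Blom, Quon, Varga — 6.

6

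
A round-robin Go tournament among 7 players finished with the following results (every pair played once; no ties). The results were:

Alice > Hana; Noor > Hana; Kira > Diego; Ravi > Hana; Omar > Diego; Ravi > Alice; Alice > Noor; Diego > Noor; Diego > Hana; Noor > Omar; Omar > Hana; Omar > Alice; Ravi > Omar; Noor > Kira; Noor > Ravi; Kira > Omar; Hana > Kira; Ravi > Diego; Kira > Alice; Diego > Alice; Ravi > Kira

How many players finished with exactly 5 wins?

Win totals: Alice 2, Kira 3, Hana 1, Diego 3, Omar 3, Noor 4, Ravi 5.
Exactly 5: Ravi — 1 player.

1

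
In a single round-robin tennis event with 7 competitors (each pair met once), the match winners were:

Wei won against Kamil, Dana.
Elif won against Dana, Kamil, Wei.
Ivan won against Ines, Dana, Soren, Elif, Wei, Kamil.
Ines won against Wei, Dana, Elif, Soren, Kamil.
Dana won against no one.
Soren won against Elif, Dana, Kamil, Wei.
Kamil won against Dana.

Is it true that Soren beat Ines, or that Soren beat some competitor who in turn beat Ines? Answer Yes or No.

No

Soren did not beat Ines directly.
Soren beat Kamil, Elif, Dana, Wei, but each of them lost to Ines. No two-step path.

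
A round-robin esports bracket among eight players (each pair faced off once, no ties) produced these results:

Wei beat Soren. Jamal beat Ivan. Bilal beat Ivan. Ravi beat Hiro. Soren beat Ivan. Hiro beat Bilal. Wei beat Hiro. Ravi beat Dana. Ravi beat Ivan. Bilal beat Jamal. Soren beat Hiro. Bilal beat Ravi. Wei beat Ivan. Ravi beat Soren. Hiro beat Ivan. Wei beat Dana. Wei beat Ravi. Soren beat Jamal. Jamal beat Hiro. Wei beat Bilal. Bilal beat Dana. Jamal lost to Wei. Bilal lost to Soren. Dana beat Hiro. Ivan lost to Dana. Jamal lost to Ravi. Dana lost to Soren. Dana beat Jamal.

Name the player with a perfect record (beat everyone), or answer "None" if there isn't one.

Wei

Wei has 7 wins out of 7 opponents — a perfect record.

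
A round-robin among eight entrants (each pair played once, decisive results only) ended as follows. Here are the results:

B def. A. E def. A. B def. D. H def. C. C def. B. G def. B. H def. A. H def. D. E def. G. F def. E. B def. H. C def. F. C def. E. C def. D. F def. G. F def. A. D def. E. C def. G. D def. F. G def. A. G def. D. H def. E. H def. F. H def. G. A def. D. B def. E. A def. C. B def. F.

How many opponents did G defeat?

G's results: beat A, B, D; lost to C, E, F, H.
That is 3 wins.

3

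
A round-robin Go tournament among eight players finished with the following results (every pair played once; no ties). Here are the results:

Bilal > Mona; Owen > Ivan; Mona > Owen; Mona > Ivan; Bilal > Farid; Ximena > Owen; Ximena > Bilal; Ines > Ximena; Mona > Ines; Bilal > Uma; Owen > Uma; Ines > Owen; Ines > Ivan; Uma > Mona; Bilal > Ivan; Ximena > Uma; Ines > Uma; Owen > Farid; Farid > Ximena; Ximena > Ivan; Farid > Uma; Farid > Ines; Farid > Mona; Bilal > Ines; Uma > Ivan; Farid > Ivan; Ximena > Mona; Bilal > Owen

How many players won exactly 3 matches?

2

Win totals: Ines 4, Ximena 5, Uma 2, Ivan 0, Bilal 6, Farid 5, Owen 3, Mona 3.
Exactly 3: Owen, Mona — 2 players.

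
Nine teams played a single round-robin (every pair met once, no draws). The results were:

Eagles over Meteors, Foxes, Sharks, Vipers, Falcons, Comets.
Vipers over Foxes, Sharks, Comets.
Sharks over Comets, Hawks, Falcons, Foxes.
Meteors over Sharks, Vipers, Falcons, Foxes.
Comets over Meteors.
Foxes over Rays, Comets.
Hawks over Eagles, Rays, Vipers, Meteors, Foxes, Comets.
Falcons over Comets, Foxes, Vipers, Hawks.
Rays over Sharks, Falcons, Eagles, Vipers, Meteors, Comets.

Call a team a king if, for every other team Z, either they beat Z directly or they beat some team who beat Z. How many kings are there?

Vipers cannot reach Eagles in two steps.
Hawks reaches everyone (king).
Falcons reaches everyone (king).
Comets cannot reach Hawks, Rays, Eagles in two steps.
Sharks reaches everyone (king).
Meteors cannot reach Eagles in two steps.
Rays reaches everyone (king).
Foxes cannot reach Hawks in two steps.
Eagles reaches everyone (king).
Kings: Hawks, Falcons, Sharks, Rays, Eagles — 5.

5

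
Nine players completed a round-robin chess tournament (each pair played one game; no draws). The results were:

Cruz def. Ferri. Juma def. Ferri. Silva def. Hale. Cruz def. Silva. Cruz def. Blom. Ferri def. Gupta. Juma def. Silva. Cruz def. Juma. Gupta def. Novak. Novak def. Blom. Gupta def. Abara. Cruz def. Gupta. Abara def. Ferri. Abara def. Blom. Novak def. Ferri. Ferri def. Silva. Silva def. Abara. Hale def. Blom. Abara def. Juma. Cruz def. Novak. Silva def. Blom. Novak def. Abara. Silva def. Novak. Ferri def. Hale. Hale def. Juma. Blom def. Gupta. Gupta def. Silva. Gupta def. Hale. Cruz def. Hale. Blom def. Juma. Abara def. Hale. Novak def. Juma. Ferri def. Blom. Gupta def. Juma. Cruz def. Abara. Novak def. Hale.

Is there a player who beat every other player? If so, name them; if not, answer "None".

Cruz has 8 wins out of 8 opponents — a perfect record.

Cruz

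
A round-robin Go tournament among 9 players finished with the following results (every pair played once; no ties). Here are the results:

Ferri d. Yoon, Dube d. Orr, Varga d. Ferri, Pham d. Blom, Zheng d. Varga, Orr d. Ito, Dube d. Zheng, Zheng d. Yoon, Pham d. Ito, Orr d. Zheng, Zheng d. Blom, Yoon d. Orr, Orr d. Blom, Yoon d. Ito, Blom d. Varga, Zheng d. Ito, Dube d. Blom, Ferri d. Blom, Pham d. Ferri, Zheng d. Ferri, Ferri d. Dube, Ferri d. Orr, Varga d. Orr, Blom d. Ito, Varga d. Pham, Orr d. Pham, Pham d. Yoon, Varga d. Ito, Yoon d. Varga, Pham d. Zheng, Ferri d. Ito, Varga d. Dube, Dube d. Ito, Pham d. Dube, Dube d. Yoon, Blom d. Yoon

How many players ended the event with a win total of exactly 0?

Win totals: Orr 4, Ferri 5, Dube 5, Varga 5, Blom 3, Zheng 5, Yoon 3, Pham 6, Ito 0.
Exactly 0: Ito — 1 player.

1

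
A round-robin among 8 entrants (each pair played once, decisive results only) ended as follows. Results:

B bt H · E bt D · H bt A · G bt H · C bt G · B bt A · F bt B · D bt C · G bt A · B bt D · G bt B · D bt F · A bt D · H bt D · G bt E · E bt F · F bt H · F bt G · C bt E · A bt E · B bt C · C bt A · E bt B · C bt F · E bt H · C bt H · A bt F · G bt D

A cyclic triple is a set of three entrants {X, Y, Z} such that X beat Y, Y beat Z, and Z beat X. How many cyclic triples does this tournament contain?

Win totals: A 3, B 4, C 5, D 2, E 4, F 3, G 5, H 2.
An entrant with w wins dominates both others in C(w,2) triples; summing gives 3 + 6 + 10 + 1 + 6 + 3 + 10 + 1 = 40 transitive triples.
Total triples C(8,3) = 56, so cyclic triples = 56 − 40 = 16.

16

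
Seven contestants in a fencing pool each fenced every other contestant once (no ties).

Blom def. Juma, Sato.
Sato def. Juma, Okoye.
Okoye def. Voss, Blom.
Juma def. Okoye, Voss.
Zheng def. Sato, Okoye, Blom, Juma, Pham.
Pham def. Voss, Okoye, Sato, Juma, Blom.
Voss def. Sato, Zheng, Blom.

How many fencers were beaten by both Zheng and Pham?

4

Zheng beat: Okoye, Blom, Juma, Sato, Pham.
Pham beat: Okoye, Blom, Juma, Sato, Voss.
Both beat: Okoye, Blom, Juma, Sato — 4.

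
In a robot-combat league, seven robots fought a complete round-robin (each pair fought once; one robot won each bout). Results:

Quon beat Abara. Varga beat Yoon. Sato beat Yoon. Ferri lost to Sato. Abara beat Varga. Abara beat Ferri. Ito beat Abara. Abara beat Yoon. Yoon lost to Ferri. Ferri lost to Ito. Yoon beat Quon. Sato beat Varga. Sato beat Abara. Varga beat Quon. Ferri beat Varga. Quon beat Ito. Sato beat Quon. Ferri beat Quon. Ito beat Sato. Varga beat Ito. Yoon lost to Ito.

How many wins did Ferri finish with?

3

Ferri's results: beat Varga, Quon, Yoon; lost to Ito, Sato, Abara.
That is 3 wins.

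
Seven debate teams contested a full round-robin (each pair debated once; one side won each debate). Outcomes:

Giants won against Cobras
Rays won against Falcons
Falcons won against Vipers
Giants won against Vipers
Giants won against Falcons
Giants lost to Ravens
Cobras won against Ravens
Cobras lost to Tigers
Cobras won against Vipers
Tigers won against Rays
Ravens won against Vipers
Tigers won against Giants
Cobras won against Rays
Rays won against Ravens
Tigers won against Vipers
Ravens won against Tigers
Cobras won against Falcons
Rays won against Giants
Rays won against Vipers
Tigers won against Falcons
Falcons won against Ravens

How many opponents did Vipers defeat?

Vipers' results: beat no one; lost to Falcons, Rays, Tigers, Giants, Ravens, Cobras.
That is 0 wins.

0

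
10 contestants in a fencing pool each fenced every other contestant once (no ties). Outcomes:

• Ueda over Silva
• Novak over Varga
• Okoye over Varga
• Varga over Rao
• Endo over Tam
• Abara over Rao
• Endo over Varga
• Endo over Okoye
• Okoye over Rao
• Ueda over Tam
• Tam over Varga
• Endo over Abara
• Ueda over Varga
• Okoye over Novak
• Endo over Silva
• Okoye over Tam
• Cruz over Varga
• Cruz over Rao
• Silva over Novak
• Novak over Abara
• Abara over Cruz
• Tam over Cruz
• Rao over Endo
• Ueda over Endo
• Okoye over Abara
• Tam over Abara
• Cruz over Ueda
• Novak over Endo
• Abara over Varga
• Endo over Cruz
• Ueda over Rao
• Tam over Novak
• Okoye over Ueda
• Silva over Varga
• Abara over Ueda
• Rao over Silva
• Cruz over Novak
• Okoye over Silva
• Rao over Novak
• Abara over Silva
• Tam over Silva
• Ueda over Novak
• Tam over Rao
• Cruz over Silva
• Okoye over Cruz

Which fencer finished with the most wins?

Win totals: Okoye 8, Rao 3, Novak 3, Ueda 6, Abara 5, Varga 1, Silva 2, Endo 6, Cruz 5, Tam 6.
Okoye leads with 8 wins (next highest: 6).

Okoye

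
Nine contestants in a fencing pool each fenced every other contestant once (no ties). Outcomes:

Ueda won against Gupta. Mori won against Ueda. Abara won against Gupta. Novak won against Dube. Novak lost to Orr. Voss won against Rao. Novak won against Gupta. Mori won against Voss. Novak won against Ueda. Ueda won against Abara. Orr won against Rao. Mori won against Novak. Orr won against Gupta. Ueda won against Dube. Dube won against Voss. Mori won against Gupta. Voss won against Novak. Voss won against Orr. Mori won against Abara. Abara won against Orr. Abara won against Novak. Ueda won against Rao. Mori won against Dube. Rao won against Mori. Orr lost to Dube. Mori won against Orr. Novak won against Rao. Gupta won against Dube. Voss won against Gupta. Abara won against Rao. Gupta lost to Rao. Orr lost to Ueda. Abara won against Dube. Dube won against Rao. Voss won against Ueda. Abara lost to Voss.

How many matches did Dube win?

3

Dube's results: beat Voss, Orr, Rao; lost to Gupta, Abara, Mori, Ueda, Novak.
That is 3 wins.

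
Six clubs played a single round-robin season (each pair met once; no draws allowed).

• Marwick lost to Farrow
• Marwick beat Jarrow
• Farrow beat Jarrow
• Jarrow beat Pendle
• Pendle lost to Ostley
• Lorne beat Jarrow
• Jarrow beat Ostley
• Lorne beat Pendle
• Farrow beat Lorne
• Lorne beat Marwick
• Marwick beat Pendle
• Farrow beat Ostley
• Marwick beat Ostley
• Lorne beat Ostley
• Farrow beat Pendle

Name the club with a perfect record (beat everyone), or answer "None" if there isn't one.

Farrow

Farrow has 5 wins out of 5 opponents — a perfect record.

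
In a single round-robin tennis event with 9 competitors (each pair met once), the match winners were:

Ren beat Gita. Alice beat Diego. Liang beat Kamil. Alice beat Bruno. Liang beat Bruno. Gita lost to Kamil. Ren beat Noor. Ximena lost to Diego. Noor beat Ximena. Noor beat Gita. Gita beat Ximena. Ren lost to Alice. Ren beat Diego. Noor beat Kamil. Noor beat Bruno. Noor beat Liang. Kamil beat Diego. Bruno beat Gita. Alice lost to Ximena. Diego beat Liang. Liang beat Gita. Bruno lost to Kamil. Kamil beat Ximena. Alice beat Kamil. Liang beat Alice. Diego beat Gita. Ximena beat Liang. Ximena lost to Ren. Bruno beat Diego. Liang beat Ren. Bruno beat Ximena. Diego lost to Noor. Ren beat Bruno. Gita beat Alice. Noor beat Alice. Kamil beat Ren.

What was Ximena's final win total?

Ximena's results: beat Liang, Alice; lost to Gita, Kamil, Bruno, Diego, Noor, Ren.
That is 2 wins.

2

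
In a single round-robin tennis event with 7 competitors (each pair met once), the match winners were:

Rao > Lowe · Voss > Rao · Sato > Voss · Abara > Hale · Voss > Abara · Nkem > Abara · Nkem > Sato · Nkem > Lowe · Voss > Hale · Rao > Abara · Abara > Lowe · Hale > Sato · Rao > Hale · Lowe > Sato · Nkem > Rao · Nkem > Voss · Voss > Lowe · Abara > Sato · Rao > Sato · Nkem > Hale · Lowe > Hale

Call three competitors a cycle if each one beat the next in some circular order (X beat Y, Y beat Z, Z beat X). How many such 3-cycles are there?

4

Win totals: Hale 1, Nkem 6, Rao 4, Sato 1, Abara 3, Voss 4, Lowe 2.
A competitor with w wins dominates both others in C(w,2) triples; summing gives 0 + 15 + 6 + 0 + 3 + 6 + 1 = 31 transitive triples.
Total triples C(7,3) = 35, so cyclic triples = 35 − 31 = 4.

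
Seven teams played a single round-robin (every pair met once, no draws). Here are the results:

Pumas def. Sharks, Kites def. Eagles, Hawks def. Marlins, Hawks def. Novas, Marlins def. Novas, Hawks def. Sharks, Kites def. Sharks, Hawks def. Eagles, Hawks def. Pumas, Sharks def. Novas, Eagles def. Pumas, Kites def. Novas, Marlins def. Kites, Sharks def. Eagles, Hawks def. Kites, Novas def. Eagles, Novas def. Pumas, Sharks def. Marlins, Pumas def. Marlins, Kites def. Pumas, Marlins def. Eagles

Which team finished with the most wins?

Win totals: Marlins 3, Hawks 6, Eagles 1, Sharks 3, Novas 2, Pumas 2, Kites 4.
Hawks leads with 6 wins (next highest: 4).

Hawks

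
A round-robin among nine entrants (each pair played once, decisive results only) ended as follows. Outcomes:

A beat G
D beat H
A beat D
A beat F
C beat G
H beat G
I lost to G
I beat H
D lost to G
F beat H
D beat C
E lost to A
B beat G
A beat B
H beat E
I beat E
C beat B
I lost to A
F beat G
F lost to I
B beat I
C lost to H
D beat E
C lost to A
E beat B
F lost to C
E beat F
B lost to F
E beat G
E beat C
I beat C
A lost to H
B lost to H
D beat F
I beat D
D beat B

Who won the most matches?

A

Win totals: A 7, B 2, C 3, D 5, E 4, F 3, G 2, H 5, I 5.
A leads with 7 wins (next highest: 5).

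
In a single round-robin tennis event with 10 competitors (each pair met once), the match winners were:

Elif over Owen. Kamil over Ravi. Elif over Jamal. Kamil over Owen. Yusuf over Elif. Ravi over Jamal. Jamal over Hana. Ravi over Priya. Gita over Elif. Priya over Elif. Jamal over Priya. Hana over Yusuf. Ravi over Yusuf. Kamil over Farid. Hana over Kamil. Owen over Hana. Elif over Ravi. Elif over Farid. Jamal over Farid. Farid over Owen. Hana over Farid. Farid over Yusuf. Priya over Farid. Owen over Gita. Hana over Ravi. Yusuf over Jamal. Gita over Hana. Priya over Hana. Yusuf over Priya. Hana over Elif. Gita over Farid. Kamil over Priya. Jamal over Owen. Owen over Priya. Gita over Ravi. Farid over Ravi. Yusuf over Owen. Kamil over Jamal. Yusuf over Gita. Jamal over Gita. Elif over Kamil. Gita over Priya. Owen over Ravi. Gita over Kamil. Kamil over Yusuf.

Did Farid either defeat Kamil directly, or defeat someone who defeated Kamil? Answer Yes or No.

No

Farid did not beat Kamil directly.
Farid beat Yusuf, Owen, Ravi, but each of them lost to Kamil. No two-step path.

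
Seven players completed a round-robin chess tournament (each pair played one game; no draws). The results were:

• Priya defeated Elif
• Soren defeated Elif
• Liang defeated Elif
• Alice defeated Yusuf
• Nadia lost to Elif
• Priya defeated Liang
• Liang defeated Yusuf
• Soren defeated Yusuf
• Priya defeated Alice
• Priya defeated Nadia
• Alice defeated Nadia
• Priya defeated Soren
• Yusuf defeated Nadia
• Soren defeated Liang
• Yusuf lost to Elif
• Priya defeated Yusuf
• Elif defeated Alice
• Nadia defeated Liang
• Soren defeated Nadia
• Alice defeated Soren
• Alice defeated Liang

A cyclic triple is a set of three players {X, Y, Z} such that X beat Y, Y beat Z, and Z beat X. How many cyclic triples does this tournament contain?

Win totals: Priya 6, Nadia 1, Liang 2, Alice 4, Soren 4, Yusuf 1, Elif 3.
A player with w wins dominates both others in C(w,2) triples; summing gives 15 + 0 + 1 + 6 + 6 + 0 + 3 = 31 transitive triples.
Total triples C(7,3) = 35, so cyclic triples = 35 − 31 = 4.

4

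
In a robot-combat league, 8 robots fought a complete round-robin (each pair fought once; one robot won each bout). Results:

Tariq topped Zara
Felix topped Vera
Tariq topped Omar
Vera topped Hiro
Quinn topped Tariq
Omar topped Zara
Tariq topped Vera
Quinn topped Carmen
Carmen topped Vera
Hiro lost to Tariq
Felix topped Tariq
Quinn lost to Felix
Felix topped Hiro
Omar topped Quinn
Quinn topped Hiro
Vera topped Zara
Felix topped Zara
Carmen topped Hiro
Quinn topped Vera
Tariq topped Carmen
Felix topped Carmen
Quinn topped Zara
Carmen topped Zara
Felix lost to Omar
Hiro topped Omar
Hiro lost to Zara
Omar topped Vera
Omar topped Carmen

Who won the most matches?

Win totals: Felix 6, Tariq 5, Carmen 3, Omar 5, Vera 2, Quinn 5, Zara 1, Hiro 1.
Felix leads with 6 wins (next highest: 5).

Felix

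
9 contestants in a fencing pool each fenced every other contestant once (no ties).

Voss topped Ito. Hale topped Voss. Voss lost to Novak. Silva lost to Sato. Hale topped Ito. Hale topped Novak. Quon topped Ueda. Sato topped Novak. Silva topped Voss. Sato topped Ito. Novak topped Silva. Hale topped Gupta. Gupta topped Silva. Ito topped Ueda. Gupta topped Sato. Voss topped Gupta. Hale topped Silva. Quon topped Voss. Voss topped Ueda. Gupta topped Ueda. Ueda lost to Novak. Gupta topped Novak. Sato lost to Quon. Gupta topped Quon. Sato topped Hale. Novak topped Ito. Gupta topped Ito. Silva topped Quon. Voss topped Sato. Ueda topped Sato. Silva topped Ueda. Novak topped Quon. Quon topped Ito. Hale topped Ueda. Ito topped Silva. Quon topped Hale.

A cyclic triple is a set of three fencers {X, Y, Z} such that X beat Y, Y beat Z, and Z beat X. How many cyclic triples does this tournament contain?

18

Win totals: Sato 4, Quon 5, Ueda 1, Voss 4, Silva 3, Gupta 6, Hale 6, Novak 5, Ito 2.
A fencer with w wins dominates both others in C(w,2) triples; summing gives 6 + 10 + 0 + 6 + 3 + 15 + 15 + 10 + 1 = 66 transitive triples.
Total triples C(9,3) = 84, so cyclic triples = 84 − 66 = 18.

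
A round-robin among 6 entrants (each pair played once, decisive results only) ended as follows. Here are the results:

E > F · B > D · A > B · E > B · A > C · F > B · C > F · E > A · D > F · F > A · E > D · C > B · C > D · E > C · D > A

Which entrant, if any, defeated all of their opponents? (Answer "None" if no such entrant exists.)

E has 5 wins out of 5 opponents — a perfect record.

E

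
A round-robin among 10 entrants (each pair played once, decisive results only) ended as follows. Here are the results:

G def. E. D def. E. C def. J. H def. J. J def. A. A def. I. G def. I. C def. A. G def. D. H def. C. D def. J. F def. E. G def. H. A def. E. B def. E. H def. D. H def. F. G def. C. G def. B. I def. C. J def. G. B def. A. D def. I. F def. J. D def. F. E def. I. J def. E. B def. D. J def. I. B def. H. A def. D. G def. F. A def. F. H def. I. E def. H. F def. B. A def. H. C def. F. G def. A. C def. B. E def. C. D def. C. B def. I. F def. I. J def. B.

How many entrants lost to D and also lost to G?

D beat: C, E, F, I, J.
G beat: A, B, C, D, E, F, H, I.
Both beat: C, E, F, I — 4.

4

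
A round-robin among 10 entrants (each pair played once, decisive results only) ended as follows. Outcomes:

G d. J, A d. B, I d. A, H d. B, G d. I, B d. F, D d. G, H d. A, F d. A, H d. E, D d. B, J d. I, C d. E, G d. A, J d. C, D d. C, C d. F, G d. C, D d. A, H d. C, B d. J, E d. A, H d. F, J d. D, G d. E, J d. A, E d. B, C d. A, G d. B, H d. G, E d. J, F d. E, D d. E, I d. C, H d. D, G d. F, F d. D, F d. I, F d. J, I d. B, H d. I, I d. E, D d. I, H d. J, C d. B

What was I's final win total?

4

I's results: beat A, B, C, E; lost to D, F, G, H, J.
That is 4 wins.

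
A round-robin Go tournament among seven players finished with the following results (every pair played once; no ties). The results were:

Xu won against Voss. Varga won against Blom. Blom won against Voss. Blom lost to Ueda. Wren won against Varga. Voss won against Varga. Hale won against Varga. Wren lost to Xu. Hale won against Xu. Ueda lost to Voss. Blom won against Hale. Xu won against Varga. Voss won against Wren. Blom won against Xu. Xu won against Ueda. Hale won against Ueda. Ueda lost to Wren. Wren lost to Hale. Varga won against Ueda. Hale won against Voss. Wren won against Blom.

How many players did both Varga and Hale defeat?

1

Varga beat: Ueda, Blom.
Hale beat: Voss, Xu, Ueda, Wren, Varga.
Both beat: Ueda — 1.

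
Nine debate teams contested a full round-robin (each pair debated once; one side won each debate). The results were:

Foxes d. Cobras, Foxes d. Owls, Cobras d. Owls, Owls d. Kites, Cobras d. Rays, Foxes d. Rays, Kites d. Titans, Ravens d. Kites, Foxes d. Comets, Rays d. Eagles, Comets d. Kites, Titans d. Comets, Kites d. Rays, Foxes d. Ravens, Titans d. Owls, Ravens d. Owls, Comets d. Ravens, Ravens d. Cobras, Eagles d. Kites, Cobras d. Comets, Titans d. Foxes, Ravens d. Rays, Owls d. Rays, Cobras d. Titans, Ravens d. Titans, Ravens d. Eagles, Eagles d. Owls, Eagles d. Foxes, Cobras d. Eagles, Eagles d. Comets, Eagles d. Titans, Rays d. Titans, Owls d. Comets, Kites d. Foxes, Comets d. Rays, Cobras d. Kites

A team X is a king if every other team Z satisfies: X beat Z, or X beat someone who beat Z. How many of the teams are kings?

6

Kites reaches everyone (king).
Eagles reaches everyone (king).
Titans cannot reach Eagles in two steps.
Foxes reaches everyone (king).
Cobras reaches everyone (king).
Ravens reaches everyone (king).
Rays cannot reach Cobras, Ravens in two steps.
Comets reaches everyone (king).
Owls cannot reach Cobras in two steps.
Kings: Kites, Eagles, Foxes, Cobras, Ravens, Comets — 6.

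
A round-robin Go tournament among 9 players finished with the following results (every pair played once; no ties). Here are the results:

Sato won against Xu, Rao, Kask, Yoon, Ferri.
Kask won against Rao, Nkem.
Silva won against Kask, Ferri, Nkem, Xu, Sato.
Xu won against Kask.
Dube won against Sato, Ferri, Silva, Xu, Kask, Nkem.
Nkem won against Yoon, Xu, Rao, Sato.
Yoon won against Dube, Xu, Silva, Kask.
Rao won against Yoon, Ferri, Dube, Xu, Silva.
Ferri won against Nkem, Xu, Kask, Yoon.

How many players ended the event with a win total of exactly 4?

3

Win totals: Xu 1, Silva 5, Ferri 4, Dube 6, Yoon 4, Sato 5, Rao 5, Nkem 4, Kask 2.
Exactly 4: Ferri, Yoon, Nkem — 3 players.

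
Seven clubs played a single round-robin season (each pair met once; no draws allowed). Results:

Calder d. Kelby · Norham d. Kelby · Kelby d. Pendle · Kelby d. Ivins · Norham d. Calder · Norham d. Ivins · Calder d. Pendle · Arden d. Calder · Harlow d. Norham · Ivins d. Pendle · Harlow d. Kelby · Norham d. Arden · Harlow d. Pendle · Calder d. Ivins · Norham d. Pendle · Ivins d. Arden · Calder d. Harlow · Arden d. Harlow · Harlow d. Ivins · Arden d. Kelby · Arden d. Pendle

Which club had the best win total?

Win totals: Kelby 2, Calder 4, Arden 4, Norham 5, Ivins 2, Harlow 4, Pendle 0.
Norham leads with 5 wins (next highest: 4).

Norham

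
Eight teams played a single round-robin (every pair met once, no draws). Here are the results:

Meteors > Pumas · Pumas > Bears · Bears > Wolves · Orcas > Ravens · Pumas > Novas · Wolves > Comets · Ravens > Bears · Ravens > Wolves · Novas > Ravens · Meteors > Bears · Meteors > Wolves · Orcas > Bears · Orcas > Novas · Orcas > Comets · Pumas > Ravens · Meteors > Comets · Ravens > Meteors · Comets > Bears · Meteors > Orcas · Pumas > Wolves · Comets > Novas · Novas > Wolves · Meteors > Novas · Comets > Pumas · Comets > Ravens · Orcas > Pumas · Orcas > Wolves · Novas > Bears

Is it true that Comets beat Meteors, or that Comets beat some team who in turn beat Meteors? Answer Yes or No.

Comets did not beat Meteors directly.
Comets beat Novas, Bears, Pumas, Ravens. Of those, Ravens beat Meteors.

Yes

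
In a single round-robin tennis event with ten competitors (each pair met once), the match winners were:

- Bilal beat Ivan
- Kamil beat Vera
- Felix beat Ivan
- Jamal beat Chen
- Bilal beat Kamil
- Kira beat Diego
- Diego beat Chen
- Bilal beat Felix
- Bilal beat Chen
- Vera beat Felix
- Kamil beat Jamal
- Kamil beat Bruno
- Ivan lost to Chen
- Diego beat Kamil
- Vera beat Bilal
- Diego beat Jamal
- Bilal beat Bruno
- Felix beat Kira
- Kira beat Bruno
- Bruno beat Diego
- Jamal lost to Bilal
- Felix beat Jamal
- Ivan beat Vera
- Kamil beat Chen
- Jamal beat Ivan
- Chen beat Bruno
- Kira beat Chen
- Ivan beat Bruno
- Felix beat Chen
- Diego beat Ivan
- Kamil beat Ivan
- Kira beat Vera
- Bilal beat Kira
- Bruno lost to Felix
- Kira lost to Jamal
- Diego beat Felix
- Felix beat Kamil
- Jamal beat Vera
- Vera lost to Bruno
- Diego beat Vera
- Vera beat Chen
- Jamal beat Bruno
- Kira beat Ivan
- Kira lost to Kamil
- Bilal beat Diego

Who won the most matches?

Bilal

Win totals: Diego 6, Chen 2, Bilal 8, Kamil 6, Ivan 2, Felix 6, Vera 3, Bruno 2, Jamal 5, Kira 5.
Bilal leads with 8 wins (next highest: 6).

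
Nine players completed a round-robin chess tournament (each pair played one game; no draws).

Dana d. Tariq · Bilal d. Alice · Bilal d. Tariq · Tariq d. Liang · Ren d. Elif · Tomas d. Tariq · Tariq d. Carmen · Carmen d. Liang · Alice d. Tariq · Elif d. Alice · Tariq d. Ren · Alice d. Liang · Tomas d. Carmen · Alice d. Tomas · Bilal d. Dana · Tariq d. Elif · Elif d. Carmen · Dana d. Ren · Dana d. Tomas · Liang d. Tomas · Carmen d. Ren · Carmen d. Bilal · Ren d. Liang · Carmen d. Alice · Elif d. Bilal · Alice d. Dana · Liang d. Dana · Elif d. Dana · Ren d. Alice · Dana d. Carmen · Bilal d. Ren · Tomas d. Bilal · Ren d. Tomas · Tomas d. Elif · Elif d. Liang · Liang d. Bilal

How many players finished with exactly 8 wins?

Win totals: Bilal 4, Tomas 4, Ren 4, Carmen 4, Tariq 4, Liang 3, Elif 5, Dana 4, Alice 4.
No player has exactly 8 wins.

0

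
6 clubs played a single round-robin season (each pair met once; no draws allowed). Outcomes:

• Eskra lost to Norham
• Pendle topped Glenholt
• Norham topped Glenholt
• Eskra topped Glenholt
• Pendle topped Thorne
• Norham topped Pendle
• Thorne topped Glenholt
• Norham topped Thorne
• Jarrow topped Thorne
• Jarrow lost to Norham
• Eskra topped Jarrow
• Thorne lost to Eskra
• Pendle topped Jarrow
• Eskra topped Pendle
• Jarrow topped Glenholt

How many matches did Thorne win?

1

Thorne's results: beat Glenholt; lost to Pendle, Eskra, Jarrow, Norham.
That is 1 win.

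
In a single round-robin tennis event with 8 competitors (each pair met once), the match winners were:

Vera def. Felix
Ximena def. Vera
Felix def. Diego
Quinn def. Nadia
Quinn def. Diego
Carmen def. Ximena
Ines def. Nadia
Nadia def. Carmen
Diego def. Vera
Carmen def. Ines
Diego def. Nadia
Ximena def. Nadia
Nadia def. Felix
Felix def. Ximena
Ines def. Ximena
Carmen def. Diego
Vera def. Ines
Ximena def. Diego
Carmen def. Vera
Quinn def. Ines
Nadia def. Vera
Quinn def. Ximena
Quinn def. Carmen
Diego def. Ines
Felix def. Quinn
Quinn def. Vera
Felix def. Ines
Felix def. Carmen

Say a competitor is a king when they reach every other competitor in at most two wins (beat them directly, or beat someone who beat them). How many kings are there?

4

Felix reaches everyone (king).
Carmen cannot reach Quinn in two steps.
Ximena cannot reach Quinn in two steps.
Nadia reaches everyone (king).
Ines cannot reach Quinn in two steps.
Vera reaches everyone (king).
Diego cannot reach Quinn in two steps.
Quinn reaches everyone (king).
Kings: Felix, Nadia, Vera, Quinn — 4.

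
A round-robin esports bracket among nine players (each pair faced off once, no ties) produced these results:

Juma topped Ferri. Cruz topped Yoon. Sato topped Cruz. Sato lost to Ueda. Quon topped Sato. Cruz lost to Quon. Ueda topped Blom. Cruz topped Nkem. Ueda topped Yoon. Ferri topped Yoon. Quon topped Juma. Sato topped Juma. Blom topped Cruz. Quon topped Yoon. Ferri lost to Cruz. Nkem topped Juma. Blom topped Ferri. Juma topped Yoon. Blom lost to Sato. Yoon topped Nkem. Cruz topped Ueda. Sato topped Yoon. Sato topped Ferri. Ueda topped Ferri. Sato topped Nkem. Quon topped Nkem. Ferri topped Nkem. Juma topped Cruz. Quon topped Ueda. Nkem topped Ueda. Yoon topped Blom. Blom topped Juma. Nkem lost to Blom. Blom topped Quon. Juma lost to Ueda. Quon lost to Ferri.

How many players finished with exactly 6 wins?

Win totals: Blom 5, Juma 3, Quon 6, Ueda 5, Cruz 4, Ferri 3, Nkem 2, Sato 6, Yoon 2.
Exactly 6: Quon, Sato — 2 players.

2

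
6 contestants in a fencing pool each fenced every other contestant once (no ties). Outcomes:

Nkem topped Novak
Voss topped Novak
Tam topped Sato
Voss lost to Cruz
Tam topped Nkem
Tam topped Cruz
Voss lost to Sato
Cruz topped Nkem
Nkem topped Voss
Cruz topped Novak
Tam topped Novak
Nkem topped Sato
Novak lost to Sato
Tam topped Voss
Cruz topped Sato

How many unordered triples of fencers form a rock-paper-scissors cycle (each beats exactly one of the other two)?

Of the C(6,3) = 20 triples, the cyclic ones are: none.
That is 0.

0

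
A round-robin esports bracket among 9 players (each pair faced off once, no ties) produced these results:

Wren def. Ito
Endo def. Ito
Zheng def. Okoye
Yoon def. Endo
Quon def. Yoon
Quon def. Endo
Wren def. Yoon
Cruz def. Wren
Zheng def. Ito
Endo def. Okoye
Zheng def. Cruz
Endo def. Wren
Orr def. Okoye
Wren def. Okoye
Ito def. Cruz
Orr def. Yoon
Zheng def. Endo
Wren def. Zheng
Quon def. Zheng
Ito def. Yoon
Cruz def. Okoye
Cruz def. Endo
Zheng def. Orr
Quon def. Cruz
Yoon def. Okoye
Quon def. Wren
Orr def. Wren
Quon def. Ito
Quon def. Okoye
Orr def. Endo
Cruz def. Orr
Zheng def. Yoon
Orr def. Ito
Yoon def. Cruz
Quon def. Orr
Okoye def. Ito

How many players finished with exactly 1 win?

1

Win totals: Yoon 3, Okoye 1, Cruz 4, Zheng 6, Orr 5, Endo 3, Wren 4, Ito 2, Quon 8.
Exactly 1: Okoye — 1 player.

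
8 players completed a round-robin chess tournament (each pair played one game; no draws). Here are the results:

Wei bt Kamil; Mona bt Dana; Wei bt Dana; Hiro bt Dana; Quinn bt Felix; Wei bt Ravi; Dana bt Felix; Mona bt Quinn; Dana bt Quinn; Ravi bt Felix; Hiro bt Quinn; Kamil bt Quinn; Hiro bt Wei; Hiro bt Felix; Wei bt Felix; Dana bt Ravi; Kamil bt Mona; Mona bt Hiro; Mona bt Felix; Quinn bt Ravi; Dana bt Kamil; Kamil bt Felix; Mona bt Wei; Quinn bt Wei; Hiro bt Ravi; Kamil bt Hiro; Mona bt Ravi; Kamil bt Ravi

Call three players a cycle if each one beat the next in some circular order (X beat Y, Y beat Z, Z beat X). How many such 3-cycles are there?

6

Win totals: Ravi 1, Quinn 3, Mona 6, Kamil 5, Wei 4, Dana 4, Felix 0, Hiro 5.
A player with w wins dominates both others in C(w,2) triples; summing gives 0 + 3 + 15 + 10 + 6 + 6 + 0 + 10 = 50 transitive triples.
Total triples C(8,3) = 56, so cyclic triples = 56 − 50 = 6.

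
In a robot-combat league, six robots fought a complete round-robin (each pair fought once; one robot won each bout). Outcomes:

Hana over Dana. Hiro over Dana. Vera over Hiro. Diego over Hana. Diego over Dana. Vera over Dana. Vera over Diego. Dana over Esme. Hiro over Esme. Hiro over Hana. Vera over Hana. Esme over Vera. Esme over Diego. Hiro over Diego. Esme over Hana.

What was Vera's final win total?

Vera's results: beat Dana, Hiro, Hana, Diego; lost to Esme.
That is 4 wins.

4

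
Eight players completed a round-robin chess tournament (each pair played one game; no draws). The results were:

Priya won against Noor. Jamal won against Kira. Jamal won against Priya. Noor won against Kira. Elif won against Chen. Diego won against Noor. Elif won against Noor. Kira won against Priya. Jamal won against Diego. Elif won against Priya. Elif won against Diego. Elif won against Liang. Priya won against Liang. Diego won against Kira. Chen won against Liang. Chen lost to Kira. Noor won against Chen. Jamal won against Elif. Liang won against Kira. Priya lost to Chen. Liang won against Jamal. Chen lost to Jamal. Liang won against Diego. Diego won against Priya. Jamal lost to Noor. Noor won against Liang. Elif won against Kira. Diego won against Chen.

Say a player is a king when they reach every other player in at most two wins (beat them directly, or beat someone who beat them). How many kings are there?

Priya cannot reach Elif in two steps.
Diego cannot reach Elif in two steps.
Chen cannot reach Elif in two steps.
Kira cannot reach Diego, Elif, Jamal in two steps.
Liang reaches everyone (king).
Elif reaches everyone (king).
Noor reaches everyone (king).
Jamal reaches everyone (king).
Kings: Liang, Elif, Noor, Jamal — 4.

4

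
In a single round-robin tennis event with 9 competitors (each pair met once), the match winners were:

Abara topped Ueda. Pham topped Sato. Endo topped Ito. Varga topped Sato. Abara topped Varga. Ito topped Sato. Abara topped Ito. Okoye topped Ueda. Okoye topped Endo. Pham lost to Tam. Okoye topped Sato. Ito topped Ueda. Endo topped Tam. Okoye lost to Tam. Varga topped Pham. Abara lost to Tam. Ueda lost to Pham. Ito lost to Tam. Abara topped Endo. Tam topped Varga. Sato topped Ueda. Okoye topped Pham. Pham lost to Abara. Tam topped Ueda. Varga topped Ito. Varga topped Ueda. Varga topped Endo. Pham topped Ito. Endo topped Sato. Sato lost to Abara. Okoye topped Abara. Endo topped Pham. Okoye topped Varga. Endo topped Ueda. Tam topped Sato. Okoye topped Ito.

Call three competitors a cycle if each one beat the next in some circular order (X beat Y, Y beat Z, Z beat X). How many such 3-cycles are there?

3

Win totals: Abara 6, Varga 5, Tam 7, Okoye 7, Ito 2, Sato 1, Endo 5, Pham 3, Ueda 0.
A competitor with w wins dominates both others in C(w,2) triples; summing gives 15 + 10 + 21 + 21 + 1 + 0 + 10 + 3 + 0 = 81 transitive triples.
Total triples C(9,3) = 84, so cyclic triples = 84 − 81 = 3.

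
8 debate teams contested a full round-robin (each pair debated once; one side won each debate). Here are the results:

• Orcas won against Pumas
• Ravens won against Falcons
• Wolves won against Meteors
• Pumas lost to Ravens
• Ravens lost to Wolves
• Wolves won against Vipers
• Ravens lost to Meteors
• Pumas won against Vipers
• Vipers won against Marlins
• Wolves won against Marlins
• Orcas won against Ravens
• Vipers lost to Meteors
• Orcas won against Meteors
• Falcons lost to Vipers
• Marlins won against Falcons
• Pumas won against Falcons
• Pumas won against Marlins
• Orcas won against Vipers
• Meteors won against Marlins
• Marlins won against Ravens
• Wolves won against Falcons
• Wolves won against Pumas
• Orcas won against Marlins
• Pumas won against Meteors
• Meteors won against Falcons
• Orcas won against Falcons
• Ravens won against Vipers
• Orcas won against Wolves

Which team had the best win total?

Win totals: Orcas 7, Vipers 2, Pumas 4, Falcons 0, Meteors 4, Marlins 2, Ravens 3, Wolves 6.
Orcas leads with 7 wins (next highest: 6).

Orcas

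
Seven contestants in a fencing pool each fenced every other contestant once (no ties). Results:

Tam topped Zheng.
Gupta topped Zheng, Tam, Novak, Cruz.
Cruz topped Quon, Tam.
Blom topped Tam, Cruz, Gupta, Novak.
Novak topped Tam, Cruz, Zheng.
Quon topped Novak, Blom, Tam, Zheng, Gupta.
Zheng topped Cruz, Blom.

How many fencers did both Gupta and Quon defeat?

3

Gupta beat: Novak, Zheng, Tam, Cruz.
Quon beat: Novak, Zheng, Blom, Gupta, Tam.
Both beat: Novak, Zheng, Tam — 3.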